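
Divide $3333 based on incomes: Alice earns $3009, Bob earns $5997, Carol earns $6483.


Total income = 3009 + 5997 + 6483 = $15489
Alice: $3333 × 3009/15489 = $647.49
Bob: $3333 × 5997/15489 = $1290.46
Carol: $3333 × 6483/15489 = $1395.04
= Alice: $647.49, Bob: $1290.46, Carol: $1395.04

Alice: $647.49, Bob: $1290.46, Carol: $1395.04


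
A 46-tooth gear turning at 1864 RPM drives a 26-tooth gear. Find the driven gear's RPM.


Gear ratio = 46:26 = 23:13
RPM_B = RPM_A × (teeth_A / teeth_B)
= 1864 × (46/26)
= 3297.8 RPM

3297.8 RPM


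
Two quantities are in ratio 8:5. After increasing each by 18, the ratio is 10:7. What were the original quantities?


Let A = 8k, B = 5k.
(8k + 18) / (5k + 18) = 10/7
Cross-multiply: 7(8k + 18) = 10(5k + 18)
56k + 126 = 50k + 180
56k - 50k = 180 - 126
6k = 54
k = 54/6 = 9
A = 8×9 = 72, B = 5×9 = 45
= A = 72, B = 45

A = 72, B = 45


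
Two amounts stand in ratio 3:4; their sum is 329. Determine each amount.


Let A = 3k, B = 4k.
3k + 4k = 329
7k = 329 → k = 329/7 = 47
A = 3×47 = 141, B = 4×47 = 188
= A = 141, B = 188

A = 141, B = 188


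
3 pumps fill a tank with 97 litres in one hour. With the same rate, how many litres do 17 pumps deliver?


Direct proportion: y/x = constant
k = 97/3 ≈ 32.3333
y₂ = k × 17 = 97 × 17 / 3 = 1649/3
≈ 549.67

549.67


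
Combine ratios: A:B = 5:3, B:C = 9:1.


Match B: multiply A:B by 9 → 45:27
Multiply B:C by 3 → 27:3
Combined: 45:27:3
GCD = 3
= 15:9:1

15:9:1


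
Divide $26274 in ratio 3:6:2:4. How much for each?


Total parts = 3 + 6 + 2 + 4 = 15
Part 1: 26274 × 3/15 = 5254.80
Part 2: 26274 × 6/15 = 10509.60
Part 3: 26274 × 2/15 = 3503.20
Part 4: 26274 × 4/15 = 7006.40
= Part 1: $5254.80, Part 2: $10509.60, Part 3: $3503.20, Part 4: $7006.40

Part 1: $5254.80, Part 2: $10509.60, Part 3: $3503.20, Part 4: $7006.40


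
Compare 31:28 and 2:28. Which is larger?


31/28 = 1.1071
2/28 = 0.0714
1.1071 > 0.0714, so 31:28 is greater
= 31:28

31:28


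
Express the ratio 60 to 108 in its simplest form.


GCD(60, 108) = 12
60/12 : 108/12
= 5:9

5:9


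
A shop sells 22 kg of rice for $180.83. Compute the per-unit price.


Unit rate = total / quantity
= 180.83 / 22
= $8.22 per unit

$8.22 per unit


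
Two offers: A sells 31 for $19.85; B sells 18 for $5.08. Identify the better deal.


Deal A: $19.85/31 = $0.6403/unit
Deal B: $5.08/18 = $0.2822/unit
B is cheaper per unit
= Deal B

Deal B


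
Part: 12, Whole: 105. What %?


Percentage = (part / whole) × 100
= (12 / 105) × 100
≈ 11.43%

11.43%


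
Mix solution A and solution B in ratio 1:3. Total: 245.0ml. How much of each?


Total parts = 1 + 3 = 4
solution A: 245.0 × 1/4 = 61.3ml
solution B: 245.0 × 3/4 = 183.8ml
= 61.3ml and 183.8ml

61.3ml and 183.8ml


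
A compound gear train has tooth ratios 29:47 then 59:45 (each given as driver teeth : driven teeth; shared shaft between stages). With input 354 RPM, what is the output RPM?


Stage 1: RPM_B = RPM_A × t_A/t_B = 354 × 29/47 = 10266/47 ≈ 218.43
B and C share a shaft → RPM_C = RPM_B
Stage 2: RPM_D = RPM_C × t_C/t_D = RPM_A × (t_A×t_C)/(t_B×t_D)
Overall ratio = (29×59)/(47×45) = 1711/2115
RPM_D = 354 × 1711/2115 = 605694/2115
≈ 286.38 RPM

286.38 RPM


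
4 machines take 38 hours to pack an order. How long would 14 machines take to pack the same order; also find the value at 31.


Inverse proportion: x × y = constant
k = 4 × 38 = 152
At x=14: k/14 = 10.86
At x=31: k/31 = 4.90
= 10.86 and 4.90

10.86 and 4.90


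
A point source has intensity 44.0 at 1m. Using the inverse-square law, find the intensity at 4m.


I₁d₁² = I₂d₂²
I₂ = I₁ × (d₁/d₂)²
= 44.0 × (1/4)²
= 44.0 × 1/16
= 44/16
= 2.7500

2.7500


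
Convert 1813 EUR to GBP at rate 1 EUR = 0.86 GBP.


Amount × rate = 1813 × 0.86
= 1559.18 GBP

1559.18 GBP


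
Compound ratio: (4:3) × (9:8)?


Compound ratio = (4×9) : (3×8)
= 36:24
GCD = 12
= 3:2

3:2


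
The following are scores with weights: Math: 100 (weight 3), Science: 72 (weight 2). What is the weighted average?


Numerator = 100×3 + 72×2
= 300 + 144
= 444
Total weight = 5
Weighted avg = 444/5
= 88.80

88.80


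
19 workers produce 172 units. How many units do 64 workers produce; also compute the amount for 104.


Direct proportion: y/x = constant
k = 172/19 ≈ 9.0526
y at x=64: k × 64 = 172 × 64 / 19 = 11008/19 ≈ 579.37
y at x=104: k × 104 = 172 × 104 / 19 = 17888/19 ≈ 941.47
= 579.37 and 941.47

579.37 and 941.47


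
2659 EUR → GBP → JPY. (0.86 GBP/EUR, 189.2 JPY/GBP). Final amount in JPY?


Step 1: 2659 EUR × 0.86 = 2286.74 GBP
Step 2: 2286.74 GBP × 189.2 = 432651.21 JPY
Implied rate EUR→JPY = 0.86 × 189.2 = 162.7120
= 432651.21 JPY

432651.21 JPY


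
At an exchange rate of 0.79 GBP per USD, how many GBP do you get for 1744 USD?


Amount × rate = 1744 × 0.79
= 1377.76 GBP

1377.76 GBP


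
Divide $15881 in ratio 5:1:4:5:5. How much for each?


Total parts = 5 + 1 + 4 + 5 + 5 = 20
Part 1: 15881 × 5/20 = 3970.25
Part 2: 15881 × 1/20 = 794.05
Part 3: 15881 × 4/20 = 3176.20
Part 4: 15881 × 5/20 = 3970.25
Part 5: 15881 × 5/20 = 3970.25
= Part 1: $3970.25, Part 2: $794.05, Part 3: $3176.20, Part 4: $3970.25, Part 5: $3970.25

Part 1: $3970.25, Part 2: $794.05, Part 3: $3176.20, Part 4: $3970.25, Part 5: $3970.25


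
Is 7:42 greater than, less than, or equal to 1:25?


7/42 = 0.1667
1/25 = 0.0400
0.1667 > 0.0400, so 7:42 is greater
= greater than

greater than


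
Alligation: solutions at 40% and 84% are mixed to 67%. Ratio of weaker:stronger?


Let x parts of 40% mix with y parts of 84%.
40x + 84y = 67(x + y)
40x + 84y = 67x + 67y
x(40 - 67) = y(67 - 84)
x/y = (84 - 67)/(67 - 40) = 17/27
Simplify: 17:27
= 17:27

17:27


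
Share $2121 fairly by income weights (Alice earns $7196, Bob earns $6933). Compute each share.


Total income = 7196 + 6933 = $14129
Alice: $2121 × 7196/14129 = $1080.24
Bob: $2121 × 6933/14129 = $1040.76
= Alice: $1080.24, Bob: $1040.76

Alice: $1080.24, Bob: $1040.76


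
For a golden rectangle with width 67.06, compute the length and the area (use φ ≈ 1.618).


φ = (1 + √5) / 2 ≈ 1.618
Length = width × φ = 67.06 × 1.618 = 108.50308
≈ 108.50
Area = width × length = 67.06 × 108.50308 = 7276.2165448 ≈ 7276.22
= Length: 108.50, Area: 7276.22

Length: 108.50, Area: 7276.22


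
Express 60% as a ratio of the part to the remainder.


60% means 60 parts out of 100; remainder = 40
Part : remainder = 60:40
GCD = 20
= 3:2

3:2


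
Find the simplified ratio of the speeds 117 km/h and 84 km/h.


Ratio = 117:84
GCD = 3
Simplified = 39:28
Time ratio (same distance) = 28:39
Speed ratio = 39:28

39:28


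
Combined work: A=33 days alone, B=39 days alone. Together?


Rate of A = 1/33 per day
Rate of B = 1/39 per day
Combined rate = 1/33 + 1/39 = 72/1287 ≈ 0.0559 per day
Days = 1 / combined rate = 1287/72
≈ 17.88 days

17.88 days


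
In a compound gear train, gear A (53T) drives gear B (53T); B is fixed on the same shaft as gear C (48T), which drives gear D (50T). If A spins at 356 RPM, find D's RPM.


Stage 1: RPM_B = RPM_A × t_A/t_B = 356 × 53/53 = 18868/53 = 356.00
B and C share a shaft → RPM_C = RPM_B
Stage 2: RPM_D = RPM_C × t_C/t_D = RPM_A × (t_A×t_C)/(t_B×t_D)
Overall ratio = (53×48)/(53×50) = 2544/2650
RPM_D = 356 × 2544/2650 = 905664/2650
= 341.76 RPM

341.76 RPM


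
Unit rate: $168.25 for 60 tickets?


Unit rate = total / quantity
= 168.25 / 60
= $2.80 per unit

$2.80 per unit


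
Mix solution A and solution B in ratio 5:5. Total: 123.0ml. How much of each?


Total parts = 5 + 5 = 10
solution A: 123.0 × 5/10 = 61.5ml
solution B: 123.0 × 5/10 = 61.5ml
= 61.5ml and 61.5ml

61.5ml and 61.5ml


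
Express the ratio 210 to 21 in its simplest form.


GCD(210, 21) = 21
210/21 : 21/21
= 10:1

10:1


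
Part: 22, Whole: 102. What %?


Percentage = (part / whole) × 100
= (22 / 102) × 100
≈ 21.57%

21.57%


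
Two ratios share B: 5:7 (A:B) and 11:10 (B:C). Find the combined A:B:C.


Match B: multiply A:B by 11 → 55:77
Multiply B:C by 7 → 77:70
Combined: 55:77:70
GCD = 1
= 55:77:70

55:77:70


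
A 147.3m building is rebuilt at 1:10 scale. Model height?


Model size = real / scale
= 147.3 / 10
= 14.7300 m

14.7300 m


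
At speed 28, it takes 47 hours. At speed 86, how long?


Inverse proportion: x × y = constant
k = 28 × 47 = 1316
y₂ = k / 86 = 1316 / 86
= 15.30

15.30


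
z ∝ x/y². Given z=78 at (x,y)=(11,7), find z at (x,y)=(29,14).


z = k·x/y²
Solve for k using the known point: k = z·y²/x = 78×49/11 = 3822/11 ≈ 347.4545
Now evaluate at x=29, y=14:
z = k × 29 / 196 = (3822 × 29) / (11 × 196) = 110838/2156
≈ 51.4091

51.4091


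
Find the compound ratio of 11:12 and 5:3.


Compound ratio = (11×5) : (12×3)
= 55:36
GCD = 1
= 55:36

55:36


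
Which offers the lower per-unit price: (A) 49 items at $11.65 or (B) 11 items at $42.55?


Deal A: $11.65/49 = $0.2378/unit
Deal B: $42.55/11 = $3.8682/unit
A is cheaper per unit
= Deal A

Deal A


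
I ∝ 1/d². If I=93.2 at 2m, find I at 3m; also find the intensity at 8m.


I₁d₁² = I₂d₂²
I at 3m = 93.2 × (2/3)² = 93.2 × 4/9 = 372.8/9 ≈ 41.4222
I at 8m = 93.2 × (2/8)² = 93.2 × 4/64 = 372.8/64 = 5.8250
= 41.4222 and 5.8250

41.4222 and 5.8250


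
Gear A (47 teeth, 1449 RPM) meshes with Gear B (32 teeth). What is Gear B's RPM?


Gear ratio = 47:32 = 47:32
RPM_B = RPM_A × (teeth_A / teeth_B)
= 1449 × (47/32)
= 2128.2 RPM

2128.2 RPM


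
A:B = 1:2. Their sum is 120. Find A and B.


Let A = 1k, B = 2k.
1k + 2k = 120
3k = 120 → k = 120/3 = 40
A = 1×40 = 40, B = 2×40 = 80
= A = 40, B = 80

A = 40, B = 80


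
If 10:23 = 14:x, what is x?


Cross multiply: 10 × x = 23 × 14
10x = 322
x = 322 / 10
= 32.20

32.20


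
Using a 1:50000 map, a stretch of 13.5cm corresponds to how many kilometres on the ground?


Real distance = map distance × scale
= 13.5cm × 50000
= 675000 cm = 6750.0 m
= 6.750 km

6.750 km


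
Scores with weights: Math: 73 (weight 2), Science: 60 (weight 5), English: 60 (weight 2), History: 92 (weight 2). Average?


Numerator = 73×2 + 60×5 + 60×2 + 92×2
= 146 + 300 + 120 + 184
= 750
Total weight = 11
Weighted avg = 750/11
= 68.18

68.18


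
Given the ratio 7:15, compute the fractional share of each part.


Total parts = 7 + 15 = 22
First part: 7/22 = 7/22
Second part: 15/22 = 15/22
= 7/22 and 15/22

7/22 and 15/22


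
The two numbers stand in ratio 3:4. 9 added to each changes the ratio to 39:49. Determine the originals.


Let A = 3k, B = 4k.
(3k + 9) / (4k + 9) = 39/49
Cross-multiply: 49(3k + 9) = 39(4k + 9)
147k + 441 = 156k + 351
147k - 156k = 351 - 441
-9k = -90
k = -90/-9 = 10
A = 3×10 = 30, B = 4×10 = 40
= A = 30, B = 40

A = 30, B = 40


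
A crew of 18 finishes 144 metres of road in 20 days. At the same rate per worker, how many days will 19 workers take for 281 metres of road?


Days ∝ work / workers, so d₂ = d₁ × (m₁/m₂) × (w₂/w₁)
Workers factor (inverse): 18/19 ≈ 0.9474
Work factor (direct): 281/144 ≈ 1.9514
d₂ = 20 × 18/19 × 281/144 = (20 × 18 × 281) / (19 × 144) = 101160/2736
≈ 36.97 days

36.97 days


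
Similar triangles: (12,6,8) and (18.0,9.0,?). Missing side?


Scale factor = 18.0/12 = 1.5
Missing side = 8 × 1.5
= 12.0

12.0


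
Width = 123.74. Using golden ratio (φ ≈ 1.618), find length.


φ = (1 + √5) / 2 ≈ 1.618
Length = width × φ = 123.74 × 1.618 = 200.21132
≈ 200.21

200.21


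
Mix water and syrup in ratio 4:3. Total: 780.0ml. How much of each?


Total parts = 4 + 3 = 7
water: 780.0 × 4/7 = 445.7ml
syrup: 780.0 × 3/7 = 334.3ml
= 445.7ml and 334.3ml

445.7ml and 334.3ml


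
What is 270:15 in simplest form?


GCD(270, 15) = 15
270/15 : 15/15
= 18:1

18:1


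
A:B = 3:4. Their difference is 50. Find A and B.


Let A = 3k, B = 4k.
4k - 3k = 50
1k = 50 → k = 50/1 = 50
A = 3×50 = 150, B = 4×50 = 200
= A = 150, B = 200

A = 150, B = 200


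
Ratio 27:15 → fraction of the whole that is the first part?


Total parts = 27 + 15 = 42
First part: 27/42 = 9/14
= 9/14

9/14


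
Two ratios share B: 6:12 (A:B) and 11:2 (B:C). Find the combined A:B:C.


Match B: multiply A:B by 11 → 66:132
Multiply B:C by 12 → 132:24
Combined: 66:132:24
GCD = 6
= 11:22:4

11:22:4


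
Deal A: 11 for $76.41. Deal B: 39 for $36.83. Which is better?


Deal A: $76.41/11 = $6.9464/unit
Deal B: $36.83/39 = $0.9444/unit
B is cheaper per unit
= Deal B

Deal B


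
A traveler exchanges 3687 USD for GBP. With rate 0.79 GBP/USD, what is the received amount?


Amount × rate = 3687 × 0.79
= 2912.73 GBP

2912.73 GBP


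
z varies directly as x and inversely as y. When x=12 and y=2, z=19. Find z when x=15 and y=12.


z = k·x/y
Solve for k using the known point: k = z·y/x = 19×2/12 = 38/12 ≈ 3.1667
Now evaluate at x=15, y=12:
z = k × 15 / 12 = (38 × 15) / (12 × 12) = 570/144
≈ 3.9583

3.9583


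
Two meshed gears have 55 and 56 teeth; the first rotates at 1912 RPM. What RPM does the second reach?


Gear ratio = 55:56 = 55:56
RPM_B = RPM_A × (teeth_A / teeth_B)
= 1912 × (55/56)
= 1877.9 RPM

1877.9 RPM


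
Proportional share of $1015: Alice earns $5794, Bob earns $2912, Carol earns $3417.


Total income = 5794 + 2912 + 3417 = $12123
Alice: $1015 × 5794/12123 = $485.10
Bob: $1015 × 2912/12123 = $243.81
Carol: $1015 × 3417/12123 = $286.09
= Alice: $485.10, Bob: $243.81, Carol: $286.09

Alice: $485.10, Bob: $243.81, Carol: $286.09


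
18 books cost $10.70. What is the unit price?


Unit rate = total / quantity
= 10.70 / 18
= $0.59 per unit

$0.59 per unit


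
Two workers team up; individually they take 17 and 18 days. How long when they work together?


Rate of A = 1/17 per day
Rate of B = 1/18 per day
Combined rate = 1/17 + 1/18 = 35/306 ≈ 0.1144 per day
Days = 1 / combined rate = 306/35
≈ 8.74 days

8.74 days


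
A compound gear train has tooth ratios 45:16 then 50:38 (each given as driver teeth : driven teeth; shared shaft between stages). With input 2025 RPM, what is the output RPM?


Stage 1: RPM_B = RPM_A × t_A/t_B = 2025 × 45/16 = 91125/16 ≈ 5695.31
B and C share a shaft → RPM_C = RPM_B
Stage 2: RPM_D = RPM_C × t_C/t_D = RPM_A × (t_A×t_C)/(t_B×t_D)
Overall ratio = (45×50)/(16×38) = 2250/608
RPM_D = 2025 × 2250/608 = 4556250/608
≈ 7493.83 RPM

7493.83 RPM


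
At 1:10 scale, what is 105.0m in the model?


Model size = real / scale
= 105.0 / 10
= 10.5000 m

10.5000 m


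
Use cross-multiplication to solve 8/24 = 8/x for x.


Cross multiply: 8 × x = 24 × 8
8x = 192
x = 192 / 8
= 24.00

24.00


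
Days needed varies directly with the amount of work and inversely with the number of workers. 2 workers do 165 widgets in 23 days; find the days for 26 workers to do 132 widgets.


Days ∝ work / workers, so d₂ = d₁ × (m₁/m₂) × (w₂/w₁)
Workers factor (inverse): 2/26 ≈ 0.0769
Work factor (direct): 132/165 = 0.8000
d₂ = 23 × 2/26 × 132/165 = (23 × 2 × 132) / (26 × 165) = 6072/4290
≈ 1.42 days

1.42 days


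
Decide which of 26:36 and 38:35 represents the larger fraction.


26/36 = 0.7222
38/35 = 1.0857
0.7222 < 1.0857, so 26:36 is less
= 38:35

38:35


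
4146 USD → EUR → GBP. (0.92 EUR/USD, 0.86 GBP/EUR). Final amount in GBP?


Step 1: 4146 USD × 0.92 = 3814.32 EUR
Step 2: 3814.32 EUR × 0.86 = 3280.32 GBP
Implied rate USD→GBP = 0.92 × 0.86 = 0.7912
= 3280.32 GBP

3280.32 GBP


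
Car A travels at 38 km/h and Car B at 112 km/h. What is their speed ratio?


Ratio = 38:112
GCD = 2
Simplified = 19:56
Time ratio (same distance) = 56:19
Speed ratio = 19:56

19:56


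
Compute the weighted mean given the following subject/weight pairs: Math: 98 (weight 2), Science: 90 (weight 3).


Numerator = 98×2 + 90×3
= 196 + 270
= 466
Total weight = 5
Weighted avg = 466/5
= 93.20

93.20


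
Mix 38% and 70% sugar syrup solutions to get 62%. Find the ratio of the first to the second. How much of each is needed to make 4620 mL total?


Let x parts of 38% mix with y parts of 70%.
38x + 70y = 62(x + y)
38x + 70y = 62x + 62y
x(38 - 62) = y(62 - 70)
x/y = (70 - 62)/(62 - 38) = 8/24
Simplify: 1:3
Total parts = 4; one part = 4620/4 = 1155.00 mL
38% solution: 1×1155.00 = 1155.00 mL
70% solution: 3×1155.00 = 3465.00 mL
= ratio 1:3; 1155.00 mL and 3465.00 mL

ratio 1:3; 1155.00 mL and 3465.00 mL


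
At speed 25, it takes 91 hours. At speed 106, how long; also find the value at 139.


Inverse proportion: x × y = constant
k = 25 × 91 = 2275
At x=106: k/106 = 21.46
At x=139: k/139 = 16.37
= 21.46 and 16.37

21.46 and 16.37


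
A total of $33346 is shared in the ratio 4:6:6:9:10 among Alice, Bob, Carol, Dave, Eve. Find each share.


Total parts = 4 + 6 + 6 + 9 + 10 = 35
Alice: 33346 × 4/35 = 3810.97
Bob: 33346 × 6/35 = 5716.46
Carol: 33346 × 6/35 = 5716.46
Dave: 33346 × 9/35 = 8574.69
Eve: 33346 × 10/35 = 9527.43
= Alice: $3810.97, Bob: $5716.46, Carol: $5716.46, Dave: $8574.69, Eve: $9527.43

Alice: $3810.97, Bob: $5716.46, Carol: $5716.46, Dave: $8574.69, Eve: $9527.43


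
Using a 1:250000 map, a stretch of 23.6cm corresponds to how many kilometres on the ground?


Real distance = map distance × scale
= 23.6cm × 250000
= 5900000 cm = 59000.0 m
= 59.000 km

59.000 km


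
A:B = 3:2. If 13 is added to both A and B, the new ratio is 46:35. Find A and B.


Let A = 3k, B = 2k.
(3k + 13) / (2k + 13) = 46/35
Cross-multiply: 35(3k + 13) = 46(2k + 13)
105k + 455 = 92k + 598
105k - 92k = 598 - 455
13k = 143
k = 143/13 = 11
A = 3×11 = 33, B = 2×11 = 22
= A = 33, B = 22

A = 33, B = 22


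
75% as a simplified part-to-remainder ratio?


75% means 75 parts out of 100; remainder = 25
Part : remainder = 75:25
GCD = 25
= 3:1

3:1


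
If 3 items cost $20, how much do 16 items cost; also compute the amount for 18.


Direct proportion: y/x = constant
k = 20/3 ≈ 6.6667
y at x=16: k × 16 = 20 × 16 / 3 = 320/3 ≈ 106.67
y at x=18: k × 18 = 20 × 18 / 3 = 360/3 = 120.00
= 106.67 and 120.00

106.67 and 120.00


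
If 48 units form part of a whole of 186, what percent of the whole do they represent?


Percentage = (part / whole) × 100
= (48 / 186) × 100
≈ 25.81%

25.81%


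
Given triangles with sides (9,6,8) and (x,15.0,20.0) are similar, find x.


Scale factor = 15.0/6 = 2.5
Missing side = 9 × 2.5
= 22.5

22.5


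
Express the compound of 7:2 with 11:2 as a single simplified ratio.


Compound ratio = (7×11) : (2×2)
= 77:4
GCD = 1
= 77:4

77:4


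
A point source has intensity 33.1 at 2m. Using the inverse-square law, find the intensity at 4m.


I₁d₁² = I₂d₂²
I₂ = I₁ × (d₁/d₂)²
= 33.1 × (2/4)²
= 33.1 × 4/16
= 132.4/16
= 8.2750

8.2750


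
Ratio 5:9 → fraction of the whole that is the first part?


Total parts = 5 + 9 = 14
First part: 5/14 = 5/14
= 5/14

5/14


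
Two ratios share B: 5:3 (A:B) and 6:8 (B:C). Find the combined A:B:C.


Match B: multiply A:B by 6 → 30:18
Multiply B:C by 3 → 18:24
Combined: 30:18:24
GCD = 6
= 5:3:4

5:3:4


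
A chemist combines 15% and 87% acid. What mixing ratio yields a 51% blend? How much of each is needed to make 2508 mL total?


Let x parts of 15% mix with y parts of 87%.
15x + 87y = 51(x + y)
15x + 87y = 51x + 51y
x(15 - 51) = y(51 - 87)
x/y = (87 - 51)/(51 - 15) = 36/36
Simplify: 1:1
Total parts = 2; one part = 2508/2 = 1254.00 mL
15% solution: 1×1254.00 = 1254.00 mL
87% solution: 1×1254.00 = 1254.00 mL
= ratio 1:1; 1254.00 mL and 1254.00 mL

ratio 1:1; 1254.00 mL and 1254.00 mL


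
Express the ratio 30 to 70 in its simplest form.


GCD(30, 70) = 10
30/10 : 70/10
= 3:7

3:7


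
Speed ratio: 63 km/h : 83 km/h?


Ratio = 63:83
GCD = 1
Simplified = 63:83
Time ratio (same distance) = 83:63
Speed ratio = 63:83

63:83


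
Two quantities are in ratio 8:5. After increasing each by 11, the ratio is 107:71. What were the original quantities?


Let A = 8k, B = 5k.
(8k + 11) / (5k + 11) = 107/71
Cross-multiply: 71(8k + 11) = 107(5k + 11)
568k + 781 = 535k + 1177
568k - 535k = 1177 - 781
33k = 396
k = 396/33 = 12
A = 8×12 = 96, B = 5×12 = 60
= A = 96, B = 60

A = 96, B = 60


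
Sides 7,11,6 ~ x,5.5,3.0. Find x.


Scale factor = 5.5/11 = 0.5
Missing side = 7 × 0.5
= 3.5

3.5


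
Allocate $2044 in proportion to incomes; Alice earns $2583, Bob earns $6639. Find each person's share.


Total income = 2583 + 6639 = $9222
Alice: $2044 × 2583/9222 = $572.51
Bob: $2044 × 6639/9222 = $1471.49
= Alice: $572.51, Bob: $1471.49

Alice: $572.51, Bob: $1471.49


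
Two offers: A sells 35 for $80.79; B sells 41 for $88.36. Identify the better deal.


Deal A: $80.79/35 = $2.3083/unit
Deal B: $88.36/41 = $2.1551/unit
B is cheaper per unit
= Deal B

Deal B


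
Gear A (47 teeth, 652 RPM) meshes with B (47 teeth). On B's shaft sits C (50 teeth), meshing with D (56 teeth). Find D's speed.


Stage 1: RPM_B = RPM_A × t_A/t_B = 652 × 47/47 = 30644/47 = 652.00
B and C share a shaft → RPM_C = RPM_B
Stage 2: RPM_D = RPM_C × t_C/t_D = RPM_A × (t_A×t_C)/(t_B×t_D)
Overall ratio = (47×50)/(47×56) = 2350/2632
RPM_D = 652 × 2350/2632 = 1532200/2632
≈ 582.14 RPM

582.14 RPM


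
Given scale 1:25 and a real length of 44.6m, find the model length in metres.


Model size = real / scale
= 44.6 / 25
= 1.7840 m

1.7840 m


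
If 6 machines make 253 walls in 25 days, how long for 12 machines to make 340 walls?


Days ∝ work / workers, so d₂ = d₁ × (m₁/m₂) × (w₂/w₁)
Workers factor (inverse): 6/12 = 0.5000
Work factor (direct): 340/253 ≈ 1.3439
d₂ = 25 × 6/12 × 340/253 = (25 × 6 × 340) / (12 × 253) = 51000/3036
≈ 16.80 days

16.80 days


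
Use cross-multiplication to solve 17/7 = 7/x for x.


Cross multiply: 17 × x = 7 × 7
17x = 49
x = 49 / 17
= 2.88

2.88


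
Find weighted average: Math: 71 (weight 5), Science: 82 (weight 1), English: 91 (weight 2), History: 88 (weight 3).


Numerator = 71×5 + 82×1 + 91×2 + 88×3
= 355 + 82 + 182 + 264
= 883
Total weight = 11
Weighted avg = 883/11
= 80.27

80.27


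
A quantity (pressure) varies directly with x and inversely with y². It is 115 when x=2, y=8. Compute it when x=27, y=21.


z = k·x/y²
Solve for k using the known point: k = z·y²/x = 115×64/2 = 7360/2 = 3680.0000
Now evaluate at x=27, y=21:
z = k × 27 / 441 = (7360 × 27) / (2 × 441) = 198720/882
≈ 225.3061

225.3061


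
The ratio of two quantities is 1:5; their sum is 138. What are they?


Let A = 1k, B = 5k.
1k + 5k = 138
6k = 138 → k = 138/6 = 23
A = 1×23 = 23, B = 5×23 = 115
= A = 23, B = 115

A = 23, B = 115


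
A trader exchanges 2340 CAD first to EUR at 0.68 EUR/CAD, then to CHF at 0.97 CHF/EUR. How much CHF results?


Step 1: 2340 CAD × 0.68 = 1591.20 EUR
Step 2: 1591.20 EUR × 0.97 = 1543.46 CHF
Implied rate CAD→CHF = 0.68 × 0.97 = 0.6596
= 1543.46 CHF

1543.46 CHF


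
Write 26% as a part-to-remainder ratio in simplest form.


26% means 26 parts out of 100; remainder = 74
Part : remainder = 26:74
GCD = 2
= 13:37

13:37


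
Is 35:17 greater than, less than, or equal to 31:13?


35/17 = 2.0588
31/13 = 2.3846
2.0588 < 2.3846, so 35:17 is less
= less than

less than


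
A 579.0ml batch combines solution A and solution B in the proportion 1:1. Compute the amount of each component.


Total parts = 1 + 1 = 2
solution A: 579.0 × 1/2 = 289.5ml
solution B: 579.0 × 1/2 = 289.5ml
= 289.5ml and 289.5ml

289.5ml and 289.5ml


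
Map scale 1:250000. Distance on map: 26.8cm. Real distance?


Real distance = map distance × scale
= 26.8cm × 250000
= 6700000 cm = 67000.0 m
= 67.000 km

67.000 km


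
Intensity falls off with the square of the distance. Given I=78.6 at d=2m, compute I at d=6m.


I₁d₁² = I₂d₂²
I₂ = I₁ × (d₁/d₂)²
= 78.6 × (2/6)²
= 78.6 × 4/36
= 314.4/36
≈ 8.7333

8.7333


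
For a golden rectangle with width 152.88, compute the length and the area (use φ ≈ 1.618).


φ = (1 + √5) / 2 ≈ 1.618
Length = width × φ = 152.88 × 1.618 = 247.35984
≈ 247.36
Area = width × length = 152.88 × 247.35984 = 37816.3723392 ≈ 37816.37
= Length: 247.36, Area: 37816.37

Length: 247.36, Area: 37816.37


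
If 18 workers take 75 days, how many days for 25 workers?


Inverse proportion: x × y = constant
k = 18 × 75 = 1350
y₂ = k / 25 = 1350 / 25
= 54.00

54.00


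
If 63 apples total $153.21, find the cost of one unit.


Unit rate = total / quantity
= 153.21 / 63
= $2.43 per unit

$2.43 per unit


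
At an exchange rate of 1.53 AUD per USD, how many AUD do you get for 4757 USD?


Amount × rate = 4757 × 1.53
= 7278.21 AUD

7278.21 AUD


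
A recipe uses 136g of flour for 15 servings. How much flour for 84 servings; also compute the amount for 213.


Direct proportion: y/x = constant
k = 136/15 ≈ 9.0667
y at x=84: k × 84 = 136 × 84 / 15 = 11424/15 = 761.60
y at x=213: k × 213 = 136 × 213 / 15 = 28968/15 = 1931.20
= 761.60 and 1931.20

761.60 and 1931.20


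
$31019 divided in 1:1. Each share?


Total parts = 1 + 1 = 2
Part 1: 31019 × 1/2 = 15509.50
Part 2: 31019 × 1/2 = 15509.50
= Part 1: $15509.50, Part 2: $15509.50

Part 1: $15509.50, Part 2: $15509.50


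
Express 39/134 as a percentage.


Percentage = (part / whole) × 100
= (39 / 134) × 100
≈ 29.10%

29.10%


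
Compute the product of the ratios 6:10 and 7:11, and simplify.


Compound ratio = (6×7) : (10×11)
= 42:110
GCD = 2
= 21:55

21:55


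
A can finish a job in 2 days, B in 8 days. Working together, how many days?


Rate of A = 1/2 per day
Rate of B = 1/8 per day
Combined rate = 1/2 + 1/8 = 10/16 = 0.6250 per day
Days = 1 / combined rate = 16/10
= 1.60 days

1.60 days


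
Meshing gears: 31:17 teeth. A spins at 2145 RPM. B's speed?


Gear ratio = 31:17 = 31:17
RPM_B = RPM_A × (teeth_A / teeth_B)
= 2145 × (31/17)
= 3911.5 RPM

3911.5 RPM


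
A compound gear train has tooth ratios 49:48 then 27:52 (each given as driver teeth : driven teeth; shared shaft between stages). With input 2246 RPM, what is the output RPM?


Stage 1: RPM_B = RPM_A × t_A/t_B = 2246 × 49/48 = 110054/48 ≈ 2292.79
B and C share a shaft → RPM_C = RPM_B
Stage 2: RPM_D = RPM_C × t_C/t_D = RPM_A × (t_A×t_C)/(t_B×t_D)
Overall ratio = (49×27)/(48×52) = 1323/2496
RPM_D = 2246 × 1323/2496 = 2971458/2496
≈ 1190.49 RPM

1190.49 RPM


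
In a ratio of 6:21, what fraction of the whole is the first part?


Total parts = 6 + 21 = 27
First part: 6/27 = 2/9
= 2/9

2/9


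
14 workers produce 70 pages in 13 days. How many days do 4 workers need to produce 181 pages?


Days ∝ work / workers, so d₂ = d₁ × (m₁/m₂) × (w₂/w₁)
Workers factor (inverse): 14/4 = 3.5000
Work factor (direct): 181/70 ≈ 2.5857
d₂ = 13 × 14/4 × 181/70 = (13 × 14 × 181) / (4 × 70) = 32942/280
= 117.65 days

117.65 days


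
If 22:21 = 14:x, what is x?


Cross multiply: 22 × x = 21 × 14
22x = 294
x = 294 / 22
= 13.36

13.36


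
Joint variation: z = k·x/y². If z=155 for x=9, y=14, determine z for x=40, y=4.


z = k·x/y²
Solve for k using the known point: k = z·y²/x = 155×196/9 = 30380/9 ≈ 3375.5556
Now evaluate at x=40, y=4:
z = k × 40 / 16 = (30380 × 40) / (9 × 16) = 1215200/144
≈ 8438.8889

8438.8889


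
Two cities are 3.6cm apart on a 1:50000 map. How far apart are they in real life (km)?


Real distance = map distance × scale
= 3.6cm × 50000
= 180000 cm = 1800.0 m
= 1.800 km

1.800 km


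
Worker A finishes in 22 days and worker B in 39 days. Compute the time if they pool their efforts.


Rate of A = 1/22 per day
Rate of B = 1/39 per day
Combined rate = 1/22 + 1/39 = 61/858 ≈ 0.0711 per day
Days = 1 / combined rate = 858/61
≈ 14.07 days

14.07 days


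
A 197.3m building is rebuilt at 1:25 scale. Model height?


Model size = real / scale
= 197.3 / 25
= 7.8920 m

7.8920 m


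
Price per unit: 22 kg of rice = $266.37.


Unit rate = total / quantity
= 266.37 / 22
= $12.11 per unit

$12.11 per unit


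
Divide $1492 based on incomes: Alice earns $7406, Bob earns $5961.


Total income = 7406 + 5961 = $13367
Alice: $1492 × 7406/13367 = $826.64
Bob: $1492 × 5961/13367 = $665.36
= Alice: $826.64, Bob: $665.36

Alice: $826.64, Bob: $665.36


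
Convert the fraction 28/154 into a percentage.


Percentage = (part / whole) × 100
= (28 / 154) × 100
≈ 18.18%

18.18%


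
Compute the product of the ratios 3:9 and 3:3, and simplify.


Compound ratio = (3×3) : (9×3)
= 9:27
GCD = 9
= 1:3

1:3


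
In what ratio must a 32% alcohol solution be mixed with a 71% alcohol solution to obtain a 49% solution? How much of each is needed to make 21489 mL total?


Let x parts of 32% mix with y parts of 71%.
32x + 71y = 49(x + y)
32x + 71y = 49x + 49y
x(32 - 49) = y(49 - 71)
x/y = (71 - 49)/(49 - 32) = 22/17
Simplify: 22:17
Total parts = 39; one part = 21489/39 = 551.00 mL
32% solution: 22×551.00 = 12122.00 mL
71% solution: 17×551.00 = 9367.00 mL
= ratio 22:17; 12122.00 mL and 9367.00 mL

ratio 22:17; 12122.00 mL and 9367.00 mL


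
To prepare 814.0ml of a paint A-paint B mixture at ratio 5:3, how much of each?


Total parts = 5 + 3 = 8
paint A: 814.0 × 5/8 = 508.8ml
paint B: 814.0 × 3/8 = 305.3ml
= 508.8ml and 305.3ml

508.8ml and 305.3ml


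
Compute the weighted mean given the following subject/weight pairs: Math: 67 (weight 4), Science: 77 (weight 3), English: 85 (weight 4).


Numerator = 67×4 + 77×3 + 85×4
= 268 + 231 + 340
= 839
Total weight = 11
Weighted avg = 839/11
= 76.27

76.27


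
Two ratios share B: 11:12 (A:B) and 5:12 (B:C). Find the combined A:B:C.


Match B: multiply A:B by 5 → 55:60
Multiply B:C by 12 → 60:144
Combined: 55:60:144
GCD = 1
= 55:60:144

55:60:144


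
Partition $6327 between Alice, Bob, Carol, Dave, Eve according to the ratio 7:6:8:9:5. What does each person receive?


Total parts = 7 + 6 + 8 + 9 + 5 = 35
Alice: 6327 × 7/35 = 1265.40
Bob: 6327 × 6/35 = 1084.63
Carol: 6327 × 8/35 = 1446.17
Dave: 6327 × 9/35 = 1626.94
Eve: 6327 × 5/35 = 903.86
= Alice: $1265.40, Bob: $1084.63, Carol: $1446.17, Dave: $1626.94, Eve: $903.86

Alice: $1265.40, Bob: $1084.63, Carol: $1446.17, Dave: $1626.94, Eve: $903.86


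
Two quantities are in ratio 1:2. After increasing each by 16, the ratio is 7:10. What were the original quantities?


Let A = 1k, B = 2k.
(1k + 16) / (2k + 16) = 7/10
Cross-multiply: 10(1k + 16) = 7(2k + 16)
10k + 160 = 14k + 112
10k - 14k = 112 - 160
-4k = -48
k = -48/-4 = 12
A = 1×12 = 12, B = 2×12 = 24
= A = 12, B = 24

A = 12, B = 24


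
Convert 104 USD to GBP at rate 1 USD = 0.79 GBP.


Amount × rate = 104 × 0.79
= 82.16 GBP

82.16 GBP


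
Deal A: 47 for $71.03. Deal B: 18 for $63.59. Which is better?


Deal A: $71.03/47 = $1.5113/unit
Deal B: $63.59/18 = $3.5328/unit
A is cheaper per unit
= Deal A

Deal A


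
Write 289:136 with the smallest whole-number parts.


GCD(289, 136) = 17
289/17 : 136/17
= 17:8

17:8


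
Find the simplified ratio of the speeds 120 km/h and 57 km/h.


Ratio = 120:57
GCD = 3
Simplified = 40:19
Time ratio (same distance) = 19:40
Speed ratio = 40:19

40:19


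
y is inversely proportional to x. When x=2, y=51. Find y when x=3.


Inverse proportion: x × y = constant
k = 2 × 51 = 102
y₂ = k / 3 = 102 / 3
= 34.00

34.00


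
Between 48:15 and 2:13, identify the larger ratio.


48/15 = 3.2000
2/13 = 0.1538
3.2000 > 0.1538, so 48:15 is greater
= 48:15

48:15


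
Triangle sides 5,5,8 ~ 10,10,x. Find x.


Scale factor = 10/5 = 2
Missing side = 8 × 2
= 16.0

16.0


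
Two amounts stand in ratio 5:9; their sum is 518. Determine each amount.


Let A = 5k, B = 9k.
5k + 9k = 518
14k = 518 → k = 518/14 = 37
A = 5×37 = 185, B = 9×37 = 333
= A = 185, B = 333

A = 185, B = 333


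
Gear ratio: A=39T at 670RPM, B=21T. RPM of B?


Gear ratio = 39:21 = 13:7
RPM_B = RPM_A × (teeth_A / teeth_B)
= 670 × (39/21)
= 1244.3 RPM

1244.3 RPM


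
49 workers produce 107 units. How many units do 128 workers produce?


Direct proportion: y/x = constant
k = 107/49 ≈ 2.1837
y₂ = k × 128 = 107 × 128 / 49 = 13696/49
≈ 279.51

279.51


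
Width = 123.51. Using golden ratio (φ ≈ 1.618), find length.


φ = (1 + √5) / 2 ≈ 1.618
Length = width × φ = 123.51 × 1.618 = 199.83918
≈ 199.84

199.84


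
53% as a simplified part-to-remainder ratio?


53% means 53 parts out of 100; remainder = 47
Part : remainder = 53:47
GCD = 1
= 53:47

53:47


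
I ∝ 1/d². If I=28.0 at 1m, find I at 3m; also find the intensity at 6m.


I₁d₁² = I₂d₂²
I at 3m = 28.0 × (1/3)² = 28.0 × 1/9 = 28/9 ≈ 3.1111
I at 6m = 28.0 × (1/6)² = 28.0 × 1/36 = 28/36 ≈ 0.7778
= 3.1111 and 0.7778

3.1111 and 0.7778


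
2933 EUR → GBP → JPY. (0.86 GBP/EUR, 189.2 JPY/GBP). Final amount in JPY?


Step 1: 2933 EUR × 0.86 = 2522.38 GBP
Step 2: 2522.38 GBP × 189.2 = 477234.30 JPY
Implied rate EUR→JPY = 0.86 × 189.2 = 162.7120
= 477234.30 JPY

477234.30 JPY


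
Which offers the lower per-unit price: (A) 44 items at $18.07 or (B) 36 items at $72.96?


Deal A: $18.07/44 = $0.4107/unit
Deal B: $72.96/36 = $2.0267/unit
A is cheaper per unit
= Deal A

Deal A


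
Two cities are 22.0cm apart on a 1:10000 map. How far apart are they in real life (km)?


Real distance = map distance × scale
= 22.0cm × 10000
= 220000 cm = 2200.0 m
= 2.200 km

2.200 km


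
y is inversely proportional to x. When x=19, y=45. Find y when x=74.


Inverse proportion: x × y = constant
k = 19 × 45 = 855
y₂ = k / 74 = 855 / 74
= 11.55

11.55


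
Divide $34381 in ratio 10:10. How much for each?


Total parts = 10 + 10 = 20
Part 1: 34381 × 10/20 = 17190.50
Part 2: 34381 × 10/20 = 17190.50
= Part 1: $17190.50, Part 2: $17190.50

Part 1: $17190.50, Part 2: $17190.50


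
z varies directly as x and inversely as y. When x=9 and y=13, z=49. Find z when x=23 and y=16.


z = k·x/y
Solve for k using the known point: k = z·y/x = 49×13/9 = 637/9 ≈ 70.7778
Now evaluate at x=23, y=16:
z = k × 23 / 16 = (637 × 23) / (9 × 16) = 14651/144
≈ 101.7431

101.7431


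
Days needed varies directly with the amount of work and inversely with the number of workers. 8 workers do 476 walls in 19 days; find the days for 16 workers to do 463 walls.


Days ∝ work / workers, so d₂ = d₁ × (m₁/m₂) × (w₂/w₁)
Workers factor (inverse): 8/16 = 0.5000
Work factor (direct): 463/476 ≈ 0.9727
d₂ = 19 × 8/16 × 463/476 = (19 × 8 × 463) / (16 × 476) = 70376/7616
≈ 9.24 days

9.24 days


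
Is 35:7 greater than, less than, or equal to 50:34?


35/7 = 5.0000
50/34 = 1.4706
5.0000 > 1.4706, so 35:7 is greater
= greater than

greater than


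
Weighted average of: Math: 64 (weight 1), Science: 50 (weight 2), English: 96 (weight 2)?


Numerator = 64×1 + 50×2 + 96×2
= 64 + 100 + 192
= 356
Total weight = 5
Weighted avg = 356/5
= 71.20

71.20


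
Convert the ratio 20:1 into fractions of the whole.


Total parts = 20 + 1 = 21
First part: 20/21 = 20/21
Second part: 1/21 = 1/21
= 20/21 and 1/21

20/21 and 1/21


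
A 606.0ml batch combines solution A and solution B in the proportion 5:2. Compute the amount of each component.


Total parts = 5 + 2 = 7
solution A: 606.0 × 5/7 = 432.9ml
solution B: 606.0 × 2/7 = 173.1ml
= 432.9ml and 173.1ml

432.9ml and 173.1ml


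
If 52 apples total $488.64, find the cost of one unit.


Unit rate = total / quantity
= 488.64 / 52
= $9.40 per unit

$9.40 per unit


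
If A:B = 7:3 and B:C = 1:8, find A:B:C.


Match B: multiply A:B by 1 → 7:3
Multiply B:C by 3 → 3:24
Combined: 7:3:24
GCD = 1
= 7:3:24

7:3:24


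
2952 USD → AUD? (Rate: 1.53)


Amount × rate = 2952 × 1.53
= 4516.56 AUD

4516.56 AUD


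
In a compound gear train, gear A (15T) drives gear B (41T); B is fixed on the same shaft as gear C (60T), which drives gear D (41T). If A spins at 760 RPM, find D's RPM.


Stage 1: RPM_B = RPM_A × t_A/t_B = 760 × 15/41 = 11400/41 ≈ 278.05
B and C share a shaft → RPM_C = RPM_B
Stage 2: RPM_D = RPM_C × t_C/t_D = RPM_A × (t_A×t_C)/(t_B×t_D)
Overall ratio = (15×60)/(41×41) = 900/1681
RPM_D = 760 × 900/1681 = 684000/1681
≈ 406.90 RPM

406.90 RPM


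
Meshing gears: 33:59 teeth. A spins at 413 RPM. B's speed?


Gear ratio = 33:59 = 33:59
RPM_B = RPM_A × (teeth_A / teeth_B)
= 413 × (33/59)
= 231.0 RPM

231.0 RPM


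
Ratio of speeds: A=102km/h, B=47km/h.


Ratio = 102:47
GCD = 1
Simplified = 102:47
Time ratio (same distance) = 47:102
Speed ratio = 102:47

102:47


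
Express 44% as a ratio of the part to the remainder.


44% means 44 parts out of 100; remainder = 56
Part : remainder = 44:56
GCD = 4
= 11:14

11:14


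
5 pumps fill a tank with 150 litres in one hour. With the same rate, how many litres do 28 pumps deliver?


Direct proportion: y/x = constant
k = 150/5 = 30.0000
y₂ = k × 28 = 150 × 28 / 5 = 4200/5
= 840.00

840.00


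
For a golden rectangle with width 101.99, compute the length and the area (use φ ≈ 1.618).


φ = (1 + √5) / 2 ≈ 1.618
Length = width × φ = 101.99 × 1.618 = 165.01982
≈ 165.02
Area = width × length = 101.99 × 165.01982 = 16830.3714418 ≈ 16830.37
= Length: 165.02, Area: 16830.37

Length: 165.02, Area: 16830.37


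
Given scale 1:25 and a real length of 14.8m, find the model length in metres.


Model size = real / scale
= 14.8 / 25
= 0.5920 m

0.5920 m


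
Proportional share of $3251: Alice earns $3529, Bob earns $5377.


Total income = 3529 + 5377 = $8906
Alice: $3251 × 3529/8906 = $1288.21
Bob: $3251 × 5377/8906 = $1962.79
= Alice: $1288.21, Bob: $1962.79

Alice: $1288.21, Bob: $1962.79


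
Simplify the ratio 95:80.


GCD(95, 80) = 5
95/5 : 80/5
= 19:16

19:16


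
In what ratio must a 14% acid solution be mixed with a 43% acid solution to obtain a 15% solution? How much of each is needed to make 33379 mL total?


Let x parts of 14% mix with y parts of 43%.
14x + 43y = 15(x + y)
14x + 43y = 15x + 15y
x(14 - 15) = y(15 - 43)
x/y = (43 - 15)/(15 - 14) = 28/1
Simplify: 28:1
Total parts = 29; one part = 33379/29 = 1151.00 mL
14% solution: 28×1151.00 = 32228.00 mL
43% solution: 1×1151.00 = 1151.00 mL
= ratio 28:1; 32228.00 mL and 1151.00 mL

ratio 28:1; 32228.00 mL and 1151.00 mL


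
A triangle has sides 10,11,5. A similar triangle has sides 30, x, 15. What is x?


Scale factor = 30/10 = 3
Missing side = 11 × 3
= 33.0

33.0


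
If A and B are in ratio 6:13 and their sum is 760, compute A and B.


Let A = 6k, B = 13k.
6k + 13k = 760
19k = 760 → k = 760/19 = 40
A = 6×40 = 240, B = 13×40 = 520
= A = 240, B = 520

A = 240, B = 520


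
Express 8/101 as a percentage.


Percentage = (part / whole) × 100
= (8 / 101) × 100
≈ 7.92%

7.92%


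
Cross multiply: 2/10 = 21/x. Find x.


Cross multiply: 2 × x = 10 × 21
2x = 210
x = 210 / 2
= 105.00

105.00


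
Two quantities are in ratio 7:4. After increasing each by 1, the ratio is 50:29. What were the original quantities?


Let A = 7k, B = 4k.
(7k + 1) / (4k + 1) = 50/29
Cross-multiply: 29(7k + 1) = 50(4k + 1)
203k + 29 = 200k + 50
203k - 200k = 50 - 29
3k = 21
k = 21/3 = 7
A = 7×7 = 49, B = 4×7 = 28
= A = 49, B = 28

A = 49, B = 28


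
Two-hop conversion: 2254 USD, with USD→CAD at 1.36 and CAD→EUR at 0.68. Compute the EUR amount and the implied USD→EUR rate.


Step 1: 2254 USD × 1.36 = 3065.44 CAD
Step 2: 3065.44 CAD × 0.68 = 2084.50 EUR
Implied rate USD→EUR = 1.36 × 0.68 = 0.9248
= 2084.50 EUR; implied rate 0.9248 EUR/USD

2084.50 EUR; implied rate 0.9248 EUR/USD
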